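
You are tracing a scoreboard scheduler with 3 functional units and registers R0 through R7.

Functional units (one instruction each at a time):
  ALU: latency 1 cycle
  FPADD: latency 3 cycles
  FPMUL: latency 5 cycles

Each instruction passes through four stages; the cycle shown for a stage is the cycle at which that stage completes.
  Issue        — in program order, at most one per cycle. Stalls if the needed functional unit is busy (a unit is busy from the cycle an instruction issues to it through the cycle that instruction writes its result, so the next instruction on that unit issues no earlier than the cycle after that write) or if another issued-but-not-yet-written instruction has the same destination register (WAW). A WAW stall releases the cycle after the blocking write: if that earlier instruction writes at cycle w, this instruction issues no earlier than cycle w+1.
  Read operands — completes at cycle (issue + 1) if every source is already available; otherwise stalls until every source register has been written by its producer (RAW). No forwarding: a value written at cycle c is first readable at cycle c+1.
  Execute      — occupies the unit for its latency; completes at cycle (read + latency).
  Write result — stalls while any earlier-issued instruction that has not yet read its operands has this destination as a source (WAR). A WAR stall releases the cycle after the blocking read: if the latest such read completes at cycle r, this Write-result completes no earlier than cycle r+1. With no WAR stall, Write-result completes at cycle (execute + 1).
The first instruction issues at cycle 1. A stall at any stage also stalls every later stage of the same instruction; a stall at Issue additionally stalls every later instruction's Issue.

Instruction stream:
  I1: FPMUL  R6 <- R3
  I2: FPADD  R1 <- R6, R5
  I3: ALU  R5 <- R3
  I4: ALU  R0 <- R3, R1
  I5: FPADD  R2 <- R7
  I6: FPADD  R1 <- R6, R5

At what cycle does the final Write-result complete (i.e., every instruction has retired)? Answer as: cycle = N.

[1] I1 issues→FPMUL
[2] I1 reads, I2 issues→FPADD
[3] I3 issues→ALU
[4] I3 reads
[5] I3 exec-done
[7] I1 exec-done
[8] I1 writes R6
[9] I2 reads
[10] I3 writes R5
[11] I4 issues→ALU
[12] I2 exec-done
[13] I2 writes R1
[14] I4 reads, I5 issues→FPADD
[15] I4 exec-done, I5 reads
[16] I4 writes R0
[18] I5 exec-done
[19] I5 writes R2
[20] I6 issues→FPADD
[21] I6 reads
[24] I6 exec-done
[25] I6 writes R1

cycle = 25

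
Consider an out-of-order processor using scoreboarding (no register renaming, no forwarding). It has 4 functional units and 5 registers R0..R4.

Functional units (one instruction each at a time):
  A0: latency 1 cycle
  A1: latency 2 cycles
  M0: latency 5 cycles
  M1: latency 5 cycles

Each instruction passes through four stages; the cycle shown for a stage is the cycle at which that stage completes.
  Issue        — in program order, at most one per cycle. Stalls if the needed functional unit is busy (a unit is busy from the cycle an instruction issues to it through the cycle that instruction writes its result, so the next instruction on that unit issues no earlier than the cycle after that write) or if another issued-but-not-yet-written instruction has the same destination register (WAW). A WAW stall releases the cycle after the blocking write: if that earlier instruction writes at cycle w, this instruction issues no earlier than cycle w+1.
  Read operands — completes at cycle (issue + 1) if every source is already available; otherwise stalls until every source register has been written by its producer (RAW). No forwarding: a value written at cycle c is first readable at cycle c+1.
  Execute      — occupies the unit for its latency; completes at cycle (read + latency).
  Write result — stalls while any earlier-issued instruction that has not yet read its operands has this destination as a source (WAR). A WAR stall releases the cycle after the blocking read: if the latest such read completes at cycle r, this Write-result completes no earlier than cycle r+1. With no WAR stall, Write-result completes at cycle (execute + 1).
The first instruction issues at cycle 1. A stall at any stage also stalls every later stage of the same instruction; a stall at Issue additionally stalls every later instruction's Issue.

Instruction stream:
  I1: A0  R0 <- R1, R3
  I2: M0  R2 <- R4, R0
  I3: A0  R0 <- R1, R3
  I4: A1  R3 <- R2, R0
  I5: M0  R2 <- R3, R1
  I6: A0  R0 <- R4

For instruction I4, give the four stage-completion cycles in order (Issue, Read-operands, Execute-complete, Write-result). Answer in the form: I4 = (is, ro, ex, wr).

[I1] 1/2/3/4
[I2] 2/5/10/11  (RAW R0: wait I1 write@4)
[I3] 5/6/7/8  (struct: A0 busy until I1 writes@4)
[I4] 6/12/14/15  (RAW R2: wait I2 write@11)
[I5] 12/16/21/22  (struct: M0 busy until I2 writes@11; RAW R3: wait I4 write@15)
[I6] 13/14/15/16

I4 = (6, 12, 14, 15)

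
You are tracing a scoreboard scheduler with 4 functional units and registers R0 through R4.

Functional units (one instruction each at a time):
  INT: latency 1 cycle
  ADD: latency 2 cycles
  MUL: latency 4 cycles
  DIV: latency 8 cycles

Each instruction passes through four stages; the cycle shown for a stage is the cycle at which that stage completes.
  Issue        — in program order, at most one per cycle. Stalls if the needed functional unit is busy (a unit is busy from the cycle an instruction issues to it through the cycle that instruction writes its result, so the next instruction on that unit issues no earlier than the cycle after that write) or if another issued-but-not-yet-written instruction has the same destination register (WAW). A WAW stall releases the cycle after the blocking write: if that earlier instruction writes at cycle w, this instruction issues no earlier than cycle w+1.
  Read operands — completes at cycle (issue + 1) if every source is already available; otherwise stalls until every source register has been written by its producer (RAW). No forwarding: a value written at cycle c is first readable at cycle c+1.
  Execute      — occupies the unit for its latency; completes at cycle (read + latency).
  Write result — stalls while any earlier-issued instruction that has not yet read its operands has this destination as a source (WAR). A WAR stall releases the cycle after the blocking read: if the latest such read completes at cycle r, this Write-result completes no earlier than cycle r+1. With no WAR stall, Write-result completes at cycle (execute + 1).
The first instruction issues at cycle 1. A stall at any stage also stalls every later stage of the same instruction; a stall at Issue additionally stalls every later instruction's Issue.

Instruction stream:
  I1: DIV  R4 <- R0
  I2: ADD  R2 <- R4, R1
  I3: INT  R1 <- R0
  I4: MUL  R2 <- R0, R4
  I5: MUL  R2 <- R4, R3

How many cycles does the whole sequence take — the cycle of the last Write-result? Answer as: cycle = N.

I1: IS=1 RO=2 EX=10 WR=11
I2: IS=2 RO=12 EX=14 WR=15  [RAW R4: wait I1 write@11]
I3: IS=3 RO=4 EX=5 WR=13  [WAR R1: wait I2 read@12]
I4: IS=16 RO=17 EX=21 WR=22  [WAW R2: wait I2 write@15]
I5: IS=23 RO=24 EX=28 WR=29  [struct: MUL busy until I4 writes@22]

cycle = 29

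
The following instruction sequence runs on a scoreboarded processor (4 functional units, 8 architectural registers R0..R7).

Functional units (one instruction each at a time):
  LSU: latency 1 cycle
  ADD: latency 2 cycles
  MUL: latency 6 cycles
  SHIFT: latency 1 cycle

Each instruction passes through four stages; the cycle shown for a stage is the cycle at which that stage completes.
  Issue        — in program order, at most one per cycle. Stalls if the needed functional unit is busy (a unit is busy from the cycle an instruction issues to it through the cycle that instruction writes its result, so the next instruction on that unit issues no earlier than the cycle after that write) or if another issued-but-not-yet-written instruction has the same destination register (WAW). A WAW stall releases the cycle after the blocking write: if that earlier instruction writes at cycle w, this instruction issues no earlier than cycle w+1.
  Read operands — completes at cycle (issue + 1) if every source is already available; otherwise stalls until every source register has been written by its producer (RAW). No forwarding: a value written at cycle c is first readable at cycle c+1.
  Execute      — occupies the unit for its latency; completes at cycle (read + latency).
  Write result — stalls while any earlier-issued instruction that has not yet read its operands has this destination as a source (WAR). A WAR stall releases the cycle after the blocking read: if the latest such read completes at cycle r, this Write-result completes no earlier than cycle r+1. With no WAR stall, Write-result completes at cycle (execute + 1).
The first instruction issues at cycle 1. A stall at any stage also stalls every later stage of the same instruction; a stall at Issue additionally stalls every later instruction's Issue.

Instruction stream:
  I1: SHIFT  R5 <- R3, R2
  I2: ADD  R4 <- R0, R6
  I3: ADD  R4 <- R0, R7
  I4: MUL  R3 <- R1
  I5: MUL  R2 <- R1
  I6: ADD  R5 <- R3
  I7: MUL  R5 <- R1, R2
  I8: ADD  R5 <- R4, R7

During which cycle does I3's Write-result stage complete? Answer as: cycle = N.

I1  is:1  ro:2  ex:3  wr:4
I2  is:2  ro:3  ex:5  wr:6
I3  is:7  ro:8  ex:10  wr:11  — struct: ADD busy until I2 writes@6
I4  is:8  ro:9  ex:15  wr:16
I5  is:17  ro:18  ex:24  wr:25  — struct: MUL busy until I4 writes@16
I6  is:18  ro:19  ex:21  wr:22
I7  is:26  ro:27  ex:33  wr:34  — struct: MUL busy until I5 writes@25
I8  is:35  ro:36  ex:38  wr:39  — WAW R5: wait I7 write@34

cycle = 11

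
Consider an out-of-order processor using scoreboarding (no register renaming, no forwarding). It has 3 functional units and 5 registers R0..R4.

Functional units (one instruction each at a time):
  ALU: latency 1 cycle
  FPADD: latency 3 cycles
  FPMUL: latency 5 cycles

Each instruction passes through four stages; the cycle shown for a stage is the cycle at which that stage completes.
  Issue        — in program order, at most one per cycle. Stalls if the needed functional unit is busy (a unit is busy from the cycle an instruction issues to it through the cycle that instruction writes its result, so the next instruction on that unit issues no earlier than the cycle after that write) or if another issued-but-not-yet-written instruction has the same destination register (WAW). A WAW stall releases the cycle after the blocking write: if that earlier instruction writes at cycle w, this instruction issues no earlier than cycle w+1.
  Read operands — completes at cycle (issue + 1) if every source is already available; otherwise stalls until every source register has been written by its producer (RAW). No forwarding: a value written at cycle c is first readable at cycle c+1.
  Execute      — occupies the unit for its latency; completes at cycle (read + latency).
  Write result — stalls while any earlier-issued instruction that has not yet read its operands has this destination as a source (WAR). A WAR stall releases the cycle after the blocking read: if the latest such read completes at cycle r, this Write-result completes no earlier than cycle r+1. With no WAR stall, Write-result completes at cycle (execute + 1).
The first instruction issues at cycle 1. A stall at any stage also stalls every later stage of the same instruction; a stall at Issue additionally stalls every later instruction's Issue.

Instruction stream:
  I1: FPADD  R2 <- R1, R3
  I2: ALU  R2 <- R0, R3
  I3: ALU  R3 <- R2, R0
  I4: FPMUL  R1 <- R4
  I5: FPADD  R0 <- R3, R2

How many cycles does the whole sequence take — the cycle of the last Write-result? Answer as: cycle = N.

1) issue 1, read 2, done 5, write 6
2) issue 7, read 8, done 9, write 10  <WAW R2: wait I1 write@6>
3) issue 11, read 12, done 13, write 14  <struct: ALU busy until I2 writes@10>
4) issue 12, read 13, done 18, write 19
5) issue 13, read 15, done 18, write 19  <RAW R3: wait I3 write@14>

cycle = 19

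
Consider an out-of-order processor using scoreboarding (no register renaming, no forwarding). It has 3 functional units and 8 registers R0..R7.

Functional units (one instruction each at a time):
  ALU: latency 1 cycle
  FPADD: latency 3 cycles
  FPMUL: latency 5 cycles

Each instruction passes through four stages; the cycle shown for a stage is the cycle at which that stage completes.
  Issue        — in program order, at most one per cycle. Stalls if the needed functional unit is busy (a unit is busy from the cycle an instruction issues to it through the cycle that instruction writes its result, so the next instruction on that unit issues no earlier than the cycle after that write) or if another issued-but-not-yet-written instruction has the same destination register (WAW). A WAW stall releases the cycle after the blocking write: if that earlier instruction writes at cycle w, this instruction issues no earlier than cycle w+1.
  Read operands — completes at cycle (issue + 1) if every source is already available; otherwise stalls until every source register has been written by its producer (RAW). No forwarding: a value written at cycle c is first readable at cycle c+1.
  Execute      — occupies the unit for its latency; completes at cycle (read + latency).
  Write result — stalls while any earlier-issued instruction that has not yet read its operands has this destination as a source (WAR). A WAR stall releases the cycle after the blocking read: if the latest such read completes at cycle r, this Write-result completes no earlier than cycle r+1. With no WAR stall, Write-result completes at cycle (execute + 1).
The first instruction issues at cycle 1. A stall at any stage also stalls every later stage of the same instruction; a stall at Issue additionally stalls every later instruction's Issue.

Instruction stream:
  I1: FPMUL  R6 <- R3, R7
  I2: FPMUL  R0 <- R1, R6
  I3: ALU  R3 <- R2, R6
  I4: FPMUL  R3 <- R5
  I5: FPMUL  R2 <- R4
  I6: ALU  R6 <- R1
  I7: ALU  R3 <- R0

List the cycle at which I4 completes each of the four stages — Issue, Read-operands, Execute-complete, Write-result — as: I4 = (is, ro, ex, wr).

I1  is:1  ro:2  ex:7  wr:8
I2  is:9  ro:10  ex:15  wr:16  — struct: FPMUL busy until I1 writes@8
I3  is:10  ro:11  ex:12  wr:13
I4  is:17  ro:18  ex:23  wr:24  — struct: FPMUL busy until I2 writes@16
I5  is:25  ro:26  ex:31  wr:32  — struct: FPMUL busy until I4 writes@24
I6  is:26  ro:27  ex:28  wr:29
I7  is:30  ro:31  ex:32  wr:33  — struct: ALU busy until I6 writes@29

I4 = (17, 18, 23, 24)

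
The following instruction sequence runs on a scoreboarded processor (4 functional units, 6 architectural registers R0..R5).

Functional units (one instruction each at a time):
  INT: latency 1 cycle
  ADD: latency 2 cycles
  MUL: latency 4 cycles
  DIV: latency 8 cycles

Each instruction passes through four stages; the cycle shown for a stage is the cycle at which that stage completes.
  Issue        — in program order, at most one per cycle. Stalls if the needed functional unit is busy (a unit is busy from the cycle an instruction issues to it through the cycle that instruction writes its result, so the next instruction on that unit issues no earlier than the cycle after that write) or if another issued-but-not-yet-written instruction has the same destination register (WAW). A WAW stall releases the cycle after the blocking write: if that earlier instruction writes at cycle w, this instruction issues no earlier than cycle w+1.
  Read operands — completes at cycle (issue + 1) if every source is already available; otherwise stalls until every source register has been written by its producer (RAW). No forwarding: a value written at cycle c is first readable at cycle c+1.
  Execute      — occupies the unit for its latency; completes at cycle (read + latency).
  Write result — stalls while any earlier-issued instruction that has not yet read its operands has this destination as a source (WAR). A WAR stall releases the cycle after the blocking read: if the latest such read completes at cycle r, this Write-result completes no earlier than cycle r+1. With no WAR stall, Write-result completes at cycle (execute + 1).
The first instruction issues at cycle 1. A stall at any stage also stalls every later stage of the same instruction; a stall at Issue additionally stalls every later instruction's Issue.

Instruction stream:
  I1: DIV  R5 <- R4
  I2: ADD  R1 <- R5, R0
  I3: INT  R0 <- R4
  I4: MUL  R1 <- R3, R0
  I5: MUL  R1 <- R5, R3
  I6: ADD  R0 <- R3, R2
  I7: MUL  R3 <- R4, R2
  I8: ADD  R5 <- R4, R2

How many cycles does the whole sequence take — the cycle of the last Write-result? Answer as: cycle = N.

I1  is:1  ro:2  ex:10  wr:11
I2  is:2  ro:12  ex:14  wr:15  — RAW R5: wait I1 write@11
I3  is:3  ro:4  ex:5  wr:13  — WAR R0: wait I2 read@12
I4  is:16  ro:17  ex:21  wr:22  — WAW R1: wait I2 write@15
I5  is:23  ro:24  ex:28  wr:29  — struct: MUL busy until I4 writes@22
I6  is:24  ro:25  ex:27  wr:28
I7  is:30  ro:31  ex:35  wr:36  — struct: MUL busy until I5 writes@29
I8  is:31  ro:32  ex:34  wr:35

cycle = 36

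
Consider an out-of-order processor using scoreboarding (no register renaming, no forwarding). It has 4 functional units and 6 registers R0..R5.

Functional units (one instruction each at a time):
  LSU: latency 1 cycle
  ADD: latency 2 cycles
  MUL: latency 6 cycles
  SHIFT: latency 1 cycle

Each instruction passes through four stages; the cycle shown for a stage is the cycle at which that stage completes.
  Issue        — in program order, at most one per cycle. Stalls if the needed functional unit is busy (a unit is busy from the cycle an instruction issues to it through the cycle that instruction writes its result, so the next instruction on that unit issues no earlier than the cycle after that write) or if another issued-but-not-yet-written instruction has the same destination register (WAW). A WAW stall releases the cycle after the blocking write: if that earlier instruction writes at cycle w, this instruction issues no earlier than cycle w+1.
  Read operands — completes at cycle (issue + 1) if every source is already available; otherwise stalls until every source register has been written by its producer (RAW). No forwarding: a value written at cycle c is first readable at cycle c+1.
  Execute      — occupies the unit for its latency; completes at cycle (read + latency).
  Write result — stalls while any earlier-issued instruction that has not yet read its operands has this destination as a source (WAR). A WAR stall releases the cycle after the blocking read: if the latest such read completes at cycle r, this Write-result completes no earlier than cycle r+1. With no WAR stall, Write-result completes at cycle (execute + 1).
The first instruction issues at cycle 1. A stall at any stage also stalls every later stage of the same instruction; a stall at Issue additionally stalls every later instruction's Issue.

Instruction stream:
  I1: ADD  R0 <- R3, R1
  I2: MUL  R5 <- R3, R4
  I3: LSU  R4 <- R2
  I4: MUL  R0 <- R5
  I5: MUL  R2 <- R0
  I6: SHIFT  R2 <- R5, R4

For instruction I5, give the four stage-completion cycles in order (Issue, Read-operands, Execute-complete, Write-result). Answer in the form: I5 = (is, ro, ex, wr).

  I1 | 1 | 2 | 4 | 5
  I2 | 2 | 3 | 9 | 10
  I3 | 3 | 4 | 5 | 6
  I4 | 11 | 12 | 18 | 19   struct: MUL busy until I2 writes@10
  I5 | 20 | 21 | 27 | 28   struct: MUL busy until I4 writes@19
  I6 | 29 | 30 | 31 | 32   WAW R2: wait I5 write@28

I5 = (20, 21, 27, 28)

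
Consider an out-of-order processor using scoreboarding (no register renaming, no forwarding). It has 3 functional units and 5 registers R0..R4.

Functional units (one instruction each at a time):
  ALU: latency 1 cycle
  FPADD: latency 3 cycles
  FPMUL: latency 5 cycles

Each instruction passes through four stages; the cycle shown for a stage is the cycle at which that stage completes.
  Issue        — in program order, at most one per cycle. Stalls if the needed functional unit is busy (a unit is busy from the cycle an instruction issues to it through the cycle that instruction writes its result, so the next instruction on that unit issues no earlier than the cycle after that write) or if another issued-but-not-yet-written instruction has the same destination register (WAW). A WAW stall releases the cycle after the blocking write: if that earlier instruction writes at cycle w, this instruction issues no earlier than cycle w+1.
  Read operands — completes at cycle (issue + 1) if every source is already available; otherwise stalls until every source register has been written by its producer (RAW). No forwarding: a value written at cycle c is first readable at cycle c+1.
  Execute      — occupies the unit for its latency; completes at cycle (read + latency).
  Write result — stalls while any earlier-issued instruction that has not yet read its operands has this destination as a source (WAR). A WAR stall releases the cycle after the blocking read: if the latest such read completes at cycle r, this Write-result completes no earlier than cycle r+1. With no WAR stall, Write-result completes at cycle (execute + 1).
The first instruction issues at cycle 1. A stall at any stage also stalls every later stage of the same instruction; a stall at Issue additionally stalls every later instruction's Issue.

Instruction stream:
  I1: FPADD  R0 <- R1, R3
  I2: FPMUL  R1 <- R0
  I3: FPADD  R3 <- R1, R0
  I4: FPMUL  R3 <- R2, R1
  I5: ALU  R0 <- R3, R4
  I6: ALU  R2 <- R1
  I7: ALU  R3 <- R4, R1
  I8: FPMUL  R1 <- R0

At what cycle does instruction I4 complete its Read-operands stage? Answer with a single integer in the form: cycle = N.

c1: I1 dispatched to FPADD
c2: I1 operands ready | I2 dispatched to FPMUL
c5: I1 complete
c6: R0←I1
c7: I2 operands ready | I3 dispatched to FPADD
c12: I2 complete
c13: R1←I2
c14: I3 operands ready
c17: I3 complete
c18: R3←I3
c19: I4 dispatched to FPMUL
c20: I4 operands ready | I5 dispatched to ALU
c25: I4 complete
c26: R3←I4
c27: I5 operands ready
c28: I5 complete
c29: R0←I5
c30: I6 dispatched to ALU
c31: I6 operands ready
c32: I6 complete
c33: R2←I6
c34: I7 dispatched to ALU
c35: I7 operands ready | I8 dispatched to FPMUL
c36: I7 complete | I8 operands ready
c37: R3←I7
c41: I8 complete
c42: R1←I8

cycle = 20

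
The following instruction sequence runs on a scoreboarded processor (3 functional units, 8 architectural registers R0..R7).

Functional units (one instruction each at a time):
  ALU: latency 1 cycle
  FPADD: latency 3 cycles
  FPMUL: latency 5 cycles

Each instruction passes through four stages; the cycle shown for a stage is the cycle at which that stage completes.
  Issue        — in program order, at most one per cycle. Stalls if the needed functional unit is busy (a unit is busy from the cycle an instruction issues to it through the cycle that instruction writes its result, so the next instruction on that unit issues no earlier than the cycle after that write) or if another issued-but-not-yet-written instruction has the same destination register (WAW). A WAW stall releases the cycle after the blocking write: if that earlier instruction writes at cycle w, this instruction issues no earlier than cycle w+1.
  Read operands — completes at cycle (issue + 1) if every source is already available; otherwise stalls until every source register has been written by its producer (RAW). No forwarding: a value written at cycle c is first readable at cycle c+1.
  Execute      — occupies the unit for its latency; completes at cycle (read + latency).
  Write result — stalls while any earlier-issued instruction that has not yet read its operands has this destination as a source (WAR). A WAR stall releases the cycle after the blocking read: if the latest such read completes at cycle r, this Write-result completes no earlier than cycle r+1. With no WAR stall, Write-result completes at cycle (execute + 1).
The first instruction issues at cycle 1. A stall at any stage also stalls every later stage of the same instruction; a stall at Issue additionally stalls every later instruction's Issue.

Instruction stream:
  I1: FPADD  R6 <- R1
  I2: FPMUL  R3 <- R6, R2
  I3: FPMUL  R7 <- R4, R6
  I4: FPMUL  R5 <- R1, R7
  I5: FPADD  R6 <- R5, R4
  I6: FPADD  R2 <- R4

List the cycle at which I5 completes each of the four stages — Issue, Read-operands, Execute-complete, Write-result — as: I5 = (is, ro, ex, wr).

I5 = (23, 30, 33, 34)

t=1  I1 issues→FPADD
t=2  I1 reads | I2 issues→FPMUL
t=5  I1 exec-done
t=6  I1 writes R6
t=7  I2 reads
t=12  I2 exec-done
t=13  I2 writes R3
t=14  I3 issues→FPMUL
t=15  I3 reads
t=20  I3 exec-done
t=21  I3 writes R7
t=22  I4 issues→FPMUL
t=23  I4 reads | I5 issues→FPADD
t=28  I4 exec-done
t=29  I4 writes R5
t=30  I5 reads
t=33  I5 exec-done
t=34  I5 writes R6
t=35  I6 issues→FPADD
t=36  I6 reads
t=39  I6 exec-done
t=40  I6 writes R2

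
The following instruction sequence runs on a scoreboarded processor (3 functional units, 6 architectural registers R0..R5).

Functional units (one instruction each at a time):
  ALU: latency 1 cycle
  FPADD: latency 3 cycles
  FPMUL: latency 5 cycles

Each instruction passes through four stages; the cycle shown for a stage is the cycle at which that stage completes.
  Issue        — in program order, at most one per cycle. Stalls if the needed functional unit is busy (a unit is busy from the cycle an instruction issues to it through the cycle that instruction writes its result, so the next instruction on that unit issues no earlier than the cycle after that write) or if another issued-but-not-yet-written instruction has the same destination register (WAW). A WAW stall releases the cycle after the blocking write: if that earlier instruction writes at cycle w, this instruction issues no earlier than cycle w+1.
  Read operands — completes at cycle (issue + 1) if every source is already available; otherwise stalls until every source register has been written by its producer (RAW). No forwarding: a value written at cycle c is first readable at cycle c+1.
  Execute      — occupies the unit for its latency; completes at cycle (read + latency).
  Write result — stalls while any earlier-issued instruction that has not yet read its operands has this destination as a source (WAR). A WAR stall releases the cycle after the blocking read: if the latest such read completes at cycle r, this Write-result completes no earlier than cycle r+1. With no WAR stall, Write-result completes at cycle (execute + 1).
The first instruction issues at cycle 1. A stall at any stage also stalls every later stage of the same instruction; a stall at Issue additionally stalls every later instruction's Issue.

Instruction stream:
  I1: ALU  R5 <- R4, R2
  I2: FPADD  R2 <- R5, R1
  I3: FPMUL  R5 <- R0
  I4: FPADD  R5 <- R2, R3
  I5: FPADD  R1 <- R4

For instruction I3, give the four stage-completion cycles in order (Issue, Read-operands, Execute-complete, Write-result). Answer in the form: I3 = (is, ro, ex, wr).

I3 = (5, 6, 11, 12)

c1: I1→ALU
c2: I1 RO | I2→FPADD
c3: I1 EX
c4: I1 WR R5
c5: I2 RO | I3→FPMUL
c6: I3 RO
c8: I2 EX
c9: I2 WR R2
c11: I3 EX
c12: I3 WR R5
c13: I4→FPADD
c14: I4 RO
c17: I4 EX
c18: I4 WR R5
c19: I5→FPADD
c20: I5 RO
c23: I5 EX
c24: I5 WR R1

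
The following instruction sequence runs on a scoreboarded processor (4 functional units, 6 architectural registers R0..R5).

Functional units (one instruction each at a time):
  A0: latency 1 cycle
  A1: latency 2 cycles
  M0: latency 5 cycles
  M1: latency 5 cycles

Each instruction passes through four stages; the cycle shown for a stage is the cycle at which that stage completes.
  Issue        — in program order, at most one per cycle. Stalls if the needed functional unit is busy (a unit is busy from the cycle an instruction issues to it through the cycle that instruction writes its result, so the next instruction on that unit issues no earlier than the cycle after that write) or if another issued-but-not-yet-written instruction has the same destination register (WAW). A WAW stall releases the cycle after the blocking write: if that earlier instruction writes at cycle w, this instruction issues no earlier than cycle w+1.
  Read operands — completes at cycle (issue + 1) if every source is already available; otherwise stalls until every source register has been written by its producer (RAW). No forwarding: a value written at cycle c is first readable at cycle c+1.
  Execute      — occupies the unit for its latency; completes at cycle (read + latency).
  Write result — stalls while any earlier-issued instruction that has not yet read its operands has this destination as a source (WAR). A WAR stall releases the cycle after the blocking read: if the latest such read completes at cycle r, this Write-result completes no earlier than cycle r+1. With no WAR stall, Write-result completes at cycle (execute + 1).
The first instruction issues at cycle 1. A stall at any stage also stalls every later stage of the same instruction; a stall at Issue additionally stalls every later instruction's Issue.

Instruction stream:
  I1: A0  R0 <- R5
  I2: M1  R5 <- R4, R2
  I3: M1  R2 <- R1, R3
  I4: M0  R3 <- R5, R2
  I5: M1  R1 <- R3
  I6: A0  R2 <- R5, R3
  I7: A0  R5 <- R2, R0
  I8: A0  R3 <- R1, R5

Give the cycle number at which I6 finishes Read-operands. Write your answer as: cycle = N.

cycle = 25

c1: I1 dispatched to A0
c2: I1 operands ready; I2 dispatched to M1
c3: I1 complete; I2 operands ready
c4: R0←I1
c8: I2 complete
c9: R5←I2
c10: I3 dispatched to M1
c11: I3 operands ready; I4 dispatched to M0
c16: I3 complete
c17: R2←I3
c18: I4 operands ready; I5 dispatched to M1
c19: I6 dispatched to A0
c23: I4 complete
c24: R3←I4
c25: I5 operands ready; I6 operands ready
c26: I6 complete
c27: R2←I6
c28: I7 dispatched to A0
c29: I7 operands ready
c30: I5 complete; I7 complete
c31: R1←I5; R5←I7
c32: I8 dispatched to A0
c33: I8 operands ready
c34: I8 complete
c35: R3←I8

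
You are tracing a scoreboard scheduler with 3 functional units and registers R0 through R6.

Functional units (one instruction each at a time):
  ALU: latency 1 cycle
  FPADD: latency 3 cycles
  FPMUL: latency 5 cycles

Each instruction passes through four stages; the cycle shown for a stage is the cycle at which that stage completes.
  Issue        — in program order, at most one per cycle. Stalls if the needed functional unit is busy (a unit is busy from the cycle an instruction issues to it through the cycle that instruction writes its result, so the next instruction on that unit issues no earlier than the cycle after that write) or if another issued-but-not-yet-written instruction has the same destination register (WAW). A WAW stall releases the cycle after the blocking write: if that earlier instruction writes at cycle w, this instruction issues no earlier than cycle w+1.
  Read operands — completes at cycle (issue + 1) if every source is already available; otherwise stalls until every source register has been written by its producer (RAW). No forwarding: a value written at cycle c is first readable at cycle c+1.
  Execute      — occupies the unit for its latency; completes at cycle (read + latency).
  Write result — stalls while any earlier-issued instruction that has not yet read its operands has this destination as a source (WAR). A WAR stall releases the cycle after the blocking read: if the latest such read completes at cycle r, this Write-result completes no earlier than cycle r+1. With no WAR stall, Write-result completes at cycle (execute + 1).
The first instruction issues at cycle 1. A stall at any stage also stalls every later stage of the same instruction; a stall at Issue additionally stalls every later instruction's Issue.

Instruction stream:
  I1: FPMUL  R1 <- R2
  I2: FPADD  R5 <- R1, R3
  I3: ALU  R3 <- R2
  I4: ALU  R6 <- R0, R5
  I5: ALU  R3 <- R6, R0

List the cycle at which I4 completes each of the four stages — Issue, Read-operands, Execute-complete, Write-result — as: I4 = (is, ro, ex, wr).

I4 = (11, 14, 15, 16)

t=1  I1 issues→FPMUL
t=2  I1 reads · I2 issues→FPADD
t=3  I3 issues→ALU
t=4  I3 reads
t=5  I3 exec-done
t=7  I1 exec-done
t=8  I1 writes R1
t=9  I2 reads
t=10  I3 writes R3
t=11  I4 issues→ALU
t=12  I2 exec-done
t=13  I2 writes R5
t=14  I4 reads
t=15  I4 exec-done
t=16  I4 writes R6
t=17  I5 issues→ALU
t=18  I5 reads
t=19  I5 exec-done
t=20  I5 writes R3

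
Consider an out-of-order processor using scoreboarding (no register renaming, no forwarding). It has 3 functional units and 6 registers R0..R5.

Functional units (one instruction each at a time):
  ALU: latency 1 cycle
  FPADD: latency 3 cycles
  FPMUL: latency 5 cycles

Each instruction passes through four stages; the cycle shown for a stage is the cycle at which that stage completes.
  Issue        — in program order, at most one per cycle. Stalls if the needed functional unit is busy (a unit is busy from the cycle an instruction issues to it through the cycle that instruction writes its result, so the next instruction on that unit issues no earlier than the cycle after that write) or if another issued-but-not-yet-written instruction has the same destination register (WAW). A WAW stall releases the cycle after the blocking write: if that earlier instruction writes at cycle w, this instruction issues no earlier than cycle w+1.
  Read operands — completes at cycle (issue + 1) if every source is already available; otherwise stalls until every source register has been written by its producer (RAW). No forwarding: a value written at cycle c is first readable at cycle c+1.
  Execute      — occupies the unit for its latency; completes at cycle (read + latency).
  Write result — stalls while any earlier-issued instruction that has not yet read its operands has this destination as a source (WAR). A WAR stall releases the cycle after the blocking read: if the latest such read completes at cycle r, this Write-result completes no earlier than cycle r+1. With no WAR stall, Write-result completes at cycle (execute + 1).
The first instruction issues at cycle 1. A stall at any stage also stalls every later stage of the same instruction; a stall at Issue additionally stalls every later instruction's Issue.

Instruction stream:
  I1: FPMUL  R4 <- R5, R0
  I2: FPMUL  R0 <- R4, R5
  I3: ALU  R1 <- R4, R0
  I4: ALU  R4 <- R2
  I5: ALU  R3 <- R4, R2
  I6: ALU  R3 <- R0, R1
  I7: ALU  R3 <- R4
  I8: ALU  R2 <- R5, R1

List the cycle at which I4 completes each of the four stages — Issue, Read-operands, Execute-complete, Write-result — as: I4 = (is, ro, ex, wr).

I4 = (20, 21, 22, 23)

cycle 1: I1 dispatched to FPMUL
cycle 2: I1 operands ready
cycle 7: I1 complete
cycle 8: R4←I1
cycle 9: I2 dispatched to FPMUL
cycle 10: I2 operands ready; I3 dispatched to ALU
cycle 15: I2 complete
cycle 16: R0←I2
cycle 17: I3 operands ready
cycle 18: I3 complete
cycle 19: R1←I3
cycle 20: I4 dispatched to ALU
cycle 21: I4 operands ready
cycle 22: I4 complete
cycle 23: R4←I4
cycle 24: I5 dispatched to ALU
cycle 25: I5 operands ready
cycle 26: I5 complete
cycle 27: R3←I5
cycle 28: I6 dispatched to ALU
cycle 29: I6 operands ready
cycle 30: I6 complete
cycle 31: R3←I6
cycle 32: I7 dispatched to ALU
cycle 33: I7 operands ready
cycle 34: I7 complete
cycle 35: R3←I7
cycle 36: I8 dispatched to ALU
cycle 37: I8 operands ready
cycle 38: I8 complete
cycle 39: R2←I8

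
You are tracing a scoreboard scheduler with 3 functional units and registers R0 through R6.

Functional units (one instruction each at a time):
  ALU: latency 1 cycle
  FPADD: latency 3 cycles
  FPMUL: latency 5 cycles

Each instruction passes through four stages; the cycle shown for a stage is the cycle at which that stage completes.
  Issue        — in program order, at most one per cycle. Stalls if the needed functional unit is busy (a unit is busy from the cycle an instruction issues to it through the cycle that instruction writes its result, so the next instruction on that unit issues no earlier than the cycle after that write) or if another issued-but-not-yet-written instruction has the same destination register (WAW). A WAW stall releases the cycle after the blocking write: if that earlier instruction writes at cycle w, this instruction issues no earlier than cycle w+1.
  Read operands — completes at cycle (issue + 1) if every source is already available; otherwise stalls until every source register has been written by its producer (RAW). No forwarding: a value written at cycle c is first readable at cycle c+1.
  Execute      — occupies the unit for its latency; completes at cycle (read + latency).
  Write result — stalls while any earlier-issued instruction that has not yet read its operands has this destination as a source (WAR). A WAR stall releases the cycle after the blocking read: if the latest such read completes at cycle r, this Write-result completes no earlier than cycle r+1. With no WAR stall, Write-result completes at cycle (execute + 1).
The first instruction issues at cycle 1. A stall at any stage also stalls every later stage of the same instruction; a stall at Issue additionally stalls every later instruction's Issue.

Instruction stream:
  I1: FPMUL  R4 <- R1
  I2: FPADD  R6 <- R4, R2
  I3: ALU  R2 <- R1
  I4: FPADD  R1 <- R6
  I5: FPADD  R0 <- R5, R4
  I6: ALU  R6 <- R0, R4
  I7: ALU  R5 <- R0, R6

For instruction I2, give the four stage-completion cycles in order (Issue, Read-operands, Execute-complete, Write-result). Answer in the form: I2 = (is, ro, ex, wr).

I2 = (2, 9, 12, 13)

I1 -> (1, 2, 7, 8)
I2 -> (2, 9, 12, 13)  // RAW R4: wait I1 write@8
I3 -> (3, 4, 5, 10)  // WAR R2: wait I2 read@9
I4 -> (14, 15, 18, 19)  // struct: FPADD busy until I2 writes@13
I5 -> (20, 21, 24, 25)  // struct: FPADD busy until I4 writes@19
I6 -> (21, 26, 27, 28)  // RAW R0: wait I5 write@25
I7 -> (29, 30, 31, 32)  // struct: ALU busy until I6 writes@28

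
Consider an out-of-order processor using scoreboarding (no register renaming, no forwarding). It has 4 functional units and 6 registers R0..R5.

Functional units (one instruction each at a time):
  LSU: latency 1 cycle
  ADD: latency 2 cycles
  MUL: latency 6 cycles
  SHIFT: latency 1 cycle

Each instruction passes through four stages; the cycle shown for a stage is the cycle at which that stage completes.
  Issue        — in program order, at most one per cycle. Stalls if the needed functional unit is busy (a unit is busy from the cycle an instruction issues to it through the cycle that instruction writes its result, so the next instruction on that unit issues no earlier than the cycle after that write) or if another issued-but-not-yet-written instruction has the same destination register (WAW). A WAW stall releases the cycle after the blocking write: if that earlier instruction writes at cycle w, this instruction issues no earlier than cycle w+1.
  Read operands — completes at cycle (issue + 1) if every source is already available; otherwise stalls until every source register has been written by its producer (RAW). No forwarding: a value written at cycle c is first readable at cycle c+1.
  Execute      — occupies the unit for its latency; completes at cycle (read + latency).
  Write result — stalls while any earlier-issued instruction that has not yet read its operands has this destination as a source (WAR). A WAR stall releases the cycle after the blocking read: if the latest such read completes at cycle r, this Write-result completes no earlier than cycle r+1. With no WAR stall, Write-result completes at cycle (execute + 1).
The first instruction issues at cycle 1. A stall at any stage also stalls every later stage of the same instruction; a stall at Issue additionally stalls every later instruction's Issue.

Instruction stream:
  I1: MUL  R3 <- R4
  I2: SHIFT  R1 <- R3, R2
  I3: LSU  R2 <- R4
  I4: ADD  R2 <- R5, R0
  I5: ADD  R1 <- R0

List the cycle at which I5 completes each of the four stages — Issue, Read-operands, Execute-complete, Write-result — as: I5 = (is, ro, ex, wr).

I5 = (17, 18, 20, 21)

  I1 | 1 | 2 | 8 | 9
  I2 | 2 | 10 | 11 | 12   RAW R3: wait I1 write@9
  I3 | 3 | 4 | 5 | 11   WAR R2: wait I2 read@10
  I4 | 12 | 13 | 15 | 16   WAW R2: wait I3 write@11
  I5 | 17 | 18 | 20 | 21   struct: ADD busy until I4 writes@16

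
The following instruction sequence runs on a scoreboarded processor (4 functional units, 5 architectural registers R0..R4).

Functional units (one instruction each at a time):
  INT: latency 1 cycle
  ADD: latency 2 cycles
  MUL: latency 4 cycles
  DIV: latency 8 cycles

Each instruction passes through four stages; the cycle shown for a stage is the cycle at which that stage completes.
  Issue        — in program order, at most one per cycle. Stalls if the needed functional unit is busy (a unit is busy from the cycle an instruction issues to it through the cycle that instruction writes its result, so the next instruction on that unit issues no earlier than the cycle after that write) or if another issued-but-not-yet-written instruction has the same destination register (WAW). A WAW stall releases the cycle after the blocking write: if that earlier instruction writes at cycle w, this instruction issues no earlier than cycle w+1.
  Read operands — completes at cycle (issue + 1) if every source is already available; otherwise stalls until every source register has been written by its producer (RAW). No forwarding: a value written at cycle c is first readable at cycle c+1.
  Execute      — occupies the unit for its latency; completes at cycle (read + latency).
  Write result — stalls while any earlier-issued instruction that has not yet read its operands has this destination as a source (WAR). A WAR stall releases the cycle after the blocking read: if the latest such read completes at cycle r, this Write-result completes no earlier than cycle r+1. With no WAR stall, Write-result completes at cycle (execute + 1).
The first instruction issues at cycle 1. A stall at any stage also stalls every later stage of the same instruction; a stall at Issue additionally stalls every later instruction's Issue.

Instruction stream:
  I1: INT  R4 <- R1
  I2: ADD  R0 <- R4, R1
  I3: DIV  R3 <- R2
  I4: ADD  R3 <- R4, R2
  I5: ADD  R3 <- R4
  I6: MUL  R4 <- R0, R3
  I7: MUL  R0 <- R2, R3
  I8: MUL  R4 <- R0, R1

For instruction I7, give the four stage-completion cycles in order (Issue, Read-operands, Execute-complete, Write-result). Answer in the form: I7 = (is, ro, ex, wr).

  I1 | 1 | 2 | 3 | 4
  I2 | 2 | 5 | 7 | 8   RAW R4: wait I1 write@4
  I3 | 3 | 4 | 12 | 13
  I4 | 14 | 15 | 17 | 18   WAW R3: wait I3 write@13
  I5 | 19 | 20 | 22 | 23   struct: ADD busy until I4 writes@18
  I6 | 20 | 24 | 28 | 29   RAW R3: wait I5 write@23
  I7 | 30 | 31 | 35 | 36   struct: MUL busy until I6 writes@29
  I8 | 37 | 38 | 42 | 43   struct: MUL busy until I7 writes@36

I7 = (30, 31, 35, 36)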